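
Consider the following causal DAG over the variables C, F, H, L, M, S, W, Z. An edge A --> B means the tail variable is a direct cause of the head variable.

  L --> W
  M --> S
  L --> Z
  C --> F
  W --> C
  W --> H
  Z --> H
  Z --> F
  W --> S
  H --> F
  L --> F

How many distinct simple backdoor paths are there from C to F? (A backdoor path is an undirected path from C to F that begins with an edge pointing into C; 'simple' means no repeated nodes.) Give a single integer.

A backdoor path from C to F is any simple undirected path whose first edge points into C (i.e. leaves C via a parent).
Parents of C: {W}.
Enumerating:
  P1: C <- W <- L -> Z -> H -> F
  P2: C <- W <- L -> Z -> F
  P3: C <- W <- L -> F
  P4: C <- W -> H <- Z <- L -> F
  P5: C <- W -> H <- Z -> F
  P6: C <- W -> H -> F
That exhausts the simple backdoor paths. Count: 6.

6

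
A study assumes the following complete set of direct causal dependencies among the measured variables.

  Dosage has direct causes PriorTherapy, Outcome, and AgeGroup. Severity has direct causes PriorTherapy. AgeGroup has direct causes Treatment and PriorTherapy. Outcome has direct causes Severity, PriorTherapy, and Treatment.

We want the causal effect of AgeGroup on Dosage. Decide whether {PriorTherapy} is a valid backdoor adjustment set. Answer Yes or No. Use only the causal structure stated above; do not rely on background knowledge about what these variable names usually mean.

Backdoor paths from AgeGroup to Dosage (paths whose first edge points into AgeGroup):
  P1: AgeGroup <- PriorTherapy -> Severity -> Outcome -> Dosage
  P2: AgeGroup <- PriorTherapy -> Outcome -> Dosage
  P3: AgeGroup <- PriorTherapy -> Dosage
  P4: AgeGroup <- Treatment -> Outcome <- PriorTherapy -> Dosage
  P5: AgeGroup <- Treatment -> Outcome <- Severity <- PriorTherapy -> Dosage
  P6: AgeGroup <- Treatment -> Outcome -> Dosage
Condition 1 (no descendant of AgeGroup in the set): holds — descendants of AgeGroup are {Dosage}; none are in {PriorTherapy}.
Condition 2 (every backdoor path blocked by {PriorTherapy}):
  P1: blocked at fork node PriorTherapy ∈ conditioning set.
  P2: blocked at fork node PriorTherapy ∈ conditioning set.
  P3: blocked at fork node PriorTherapy ∈ conditioning set.
  P4: blocked at collider Outcome (neither it nor any descendant is in the conditioning set).
  P5: blocked at collider Outcome (neither it nor any descendant is in the conditioning set).
  P6: open — no interior node is in the conditioning set.
{PriorTherapy} does not satisfy the backdoor criterion.

No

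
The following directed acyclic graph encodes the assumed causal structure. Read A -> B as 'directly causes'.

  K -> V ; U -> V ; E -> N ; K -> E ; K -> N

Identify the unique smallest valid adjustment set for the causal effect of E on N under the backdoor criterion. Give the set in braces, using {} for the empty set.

{K}

Variables eligible for adjustment (non-descendants of E, excluding E and N): {K, U, V}.
Backdoor paths from E to N:
  P1: E <- K -> N
The empty set is not sufficient: P1 (E <- K -> N) has no collider blocking it and no conditioned non-collider, so it is open.
Try {K}:
  P1: blocked at fork node K ∈ conditioning set.
{K} contains no descendant of E and blocks every backdoor path.
No other singleton works — e.g. {U} leaves P1 open — so {K} is the unique smallest valid adjustment set.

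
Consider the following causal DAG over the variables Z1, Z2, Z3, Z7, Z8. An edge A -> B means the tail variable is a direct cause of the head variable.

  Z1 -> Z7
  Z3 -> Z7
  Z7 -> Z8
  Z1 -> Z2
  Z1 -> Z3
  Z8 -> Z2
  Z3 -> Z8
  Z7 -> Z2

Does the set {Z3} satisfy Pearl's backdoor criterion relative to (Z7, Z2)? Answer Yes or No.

No

Backdoor paths from Z7 to Z2 (paths whose first edge points into Z7):
  P1: Z7 <- Z1 -> Z3 -> Z8 -> Z2
  P2: Z7 <- Z1 -> Z2
  P3: Z7 <- Z3 <- Z1 -> Z2
  P4: Z7 <- Z3 -> Z8 -> Z2
Condition 1 (no descendant of Z7 in the set): holds — descendants of Z7 are {Z2, Z8}; none are in {Z3}.
Condition 2 (every backdoor path blocked by {Z3}):
  P1: blocked at chain node Z3 ∈ conditioning set.
  P2: open — no interior node is in the conditioning set.
  P3: blocked at chain node Z3 ∈ conditioning set.
  P4: blocked at fork node Z3 ∈ conditioning set.
{Z3} does not satisfy the backdoor criterion.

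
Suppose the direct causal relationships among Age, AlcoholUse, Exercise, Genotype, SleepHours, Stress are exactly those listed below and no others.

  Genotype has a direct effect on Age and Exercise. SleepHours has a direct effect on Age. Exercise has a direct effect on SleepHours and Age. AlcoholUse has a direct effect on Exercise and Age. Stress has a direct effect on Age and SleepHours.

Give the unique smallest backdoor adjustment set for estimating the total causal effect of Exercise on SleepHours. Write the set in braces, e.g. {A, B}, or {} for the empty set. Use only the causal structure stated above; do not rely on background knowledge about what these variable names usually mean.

{}

Variables eligible for adjustment (non-descendants of Exercise, excluding Exercise and SleepHours): {AlcoholUse, Genotype, Stress}.
Backdoor paths from Exercise to SleepHours:
  P1: Exercise <- AlcoholUse -> Age <- Stress -> SleepHours
  P2: Exercise <- AlcoholUse -> Age <- SleepHours
  P3: Exercise <- Genotype -> Age <- Stress -> SleepHours
  P4: Exercise <- Genotype -> Age <- SleepHours
Each backdoor path contains an unconditioned collider, so every path is already blocked with the empty conditioning set:
  P1: blocked at collider Age (neither it nor any descendant is in the conditioning set).
  P2: blocked at collider Age (neither it nor any descendant is in the conditioning set).
  P3: blocked at collider Age (neither it nor any descendant is in the conditioning set).
  P4: blocked at collider Age (neither it nor any descendant is in the conditioning set).
The empty set is therefore the unique smallest valid set.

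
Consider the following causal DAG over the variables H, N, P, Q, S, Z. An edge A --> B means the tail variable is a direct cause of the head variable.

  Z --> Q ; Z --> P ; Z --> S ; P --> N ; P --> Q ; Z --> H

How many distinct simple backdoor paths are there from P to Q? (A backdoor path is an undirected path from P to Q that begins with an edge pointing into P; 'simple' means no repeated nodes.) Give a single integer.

1

A backdoor path from P to Q is any simple undirected path whose first edge points into P (i.e. leaves P via a parent).
Parents of P: {Z}.
Enumerating:
  P1: P <- Z -> Q
That exhausts the simple backdoor paths. Count: 1.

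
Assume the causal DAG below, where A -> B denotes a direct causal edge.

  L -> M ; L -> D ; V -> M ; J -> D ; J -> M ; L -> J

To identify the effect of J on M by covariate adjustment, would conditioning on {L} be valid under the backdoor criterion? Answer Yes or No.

Yes

Backdoor paths from J to M (paths whose first edge points into J):
  P1: J <- L -> M
Condition 1 (no descendant of J in the set): holds — descendants of J are {D, M}; none are in {L}.
Condition 2 (every backdoor path blocked by {L}):
  P1: blocked at fork node L ∈ conditioning set.
{L} satisfies the backdoor criterion.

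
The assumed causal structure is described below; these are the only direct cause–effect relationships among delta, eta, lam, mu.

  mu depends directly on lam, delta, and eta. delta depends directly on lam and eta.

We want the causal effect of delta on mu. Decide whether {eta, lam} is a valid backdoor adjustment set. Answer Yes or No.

Backdoor paths from delta to mu (paths whose first edge points into delta):
  P1: delta <- lam -> mu
  P2: delta <- eta -> mu
Condition 1 (no descendant of delta in the set): holds — descendants of delta are {mu}; none are in {eta, lam}.
Condition 2 (every backdoor path blocked by {eta, lam}):
  P1: blocked at fork node lam ∈ conditioning set.
  P2: blocked at fork node eta ∈ conditioning set.
{eta, lam} satisfies the backdoor criterion.

Yes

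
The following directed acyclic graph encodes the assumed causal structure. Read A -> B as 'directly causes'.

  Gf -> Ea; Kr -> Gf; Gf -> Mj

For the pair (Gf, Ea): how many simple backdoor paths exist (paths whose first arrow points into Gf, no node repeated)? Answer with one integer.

A backdoor path from Gf to Ea is any simple undirected path whose first edge points into Gf (i.e. leaves Gf via a parent).
Parents of Gf: {Kr}.
No simple path from any parent of Gf reaches Ea without revisiting Gf, so there are no backdoor paths.

0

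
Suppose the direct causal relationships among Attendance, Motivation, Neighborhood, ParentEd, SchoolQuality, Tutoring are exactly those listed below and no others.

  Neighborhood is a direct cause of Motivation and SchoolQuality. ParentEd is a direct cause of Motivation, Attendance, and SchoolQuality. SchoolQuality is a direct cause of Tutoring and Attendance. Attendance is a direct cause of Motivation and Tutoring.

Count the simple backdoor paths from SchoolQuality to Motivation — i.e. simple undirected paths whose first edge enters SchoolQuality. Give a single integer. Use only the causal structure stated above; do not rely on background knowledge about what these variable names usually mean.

3

A backdoor path from SchoolQuality to Motivation is any simple undirected path whose first edge points into SchoolQuality (i.e. leaves SchoolQuality via a parent).
Parents of SchoolQuality: {Neighborhood, ParentEd}.
Enumerating:
  P1: SchoolQuality <- Neighborhood -> Motivation
  P2: SchoolQuality <- ParentEd -> Attendance -> Motivation
  P3: SchoolQuality <- ParentEd -> Motivation
That exhausts the simple backdoor paths. Count: 3.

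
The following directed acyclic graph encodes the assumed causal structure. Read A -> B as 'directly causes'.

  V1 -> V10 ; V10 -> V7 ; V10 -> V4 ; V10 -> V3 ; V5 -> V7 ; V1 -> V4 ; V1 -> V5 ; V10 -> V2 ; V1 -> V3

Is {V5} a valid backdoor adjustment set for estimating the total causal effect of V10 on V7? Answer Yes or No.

Backdoor paths from V10 to V7 (paths whose first edge points into V10):
  P1: V10 <- V1 -> V5 -> V7
Condition 1 (no descendant of V10 in the set): holds — descendants of V10 are {V2, V3, V4, V7}; none are in {V5}.
Condition 2 (every backdoor path blocked by {V5}):
  P1: blocked at chain node V5 ∈ conditioning set.
{V5} satisfies the backdoor criterion.

Yes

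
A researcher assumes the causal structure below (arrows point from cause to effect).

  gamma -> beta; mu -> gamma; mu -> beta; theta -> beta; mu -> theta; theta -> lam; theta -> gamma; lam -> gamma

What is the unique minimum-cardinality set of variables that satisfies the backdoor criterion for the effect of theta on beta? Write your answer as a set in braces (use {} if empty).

{mu}

Variables eligible for adjustment (non-descendants of theta, excluding theta and beta): {mu}.
Backdoor paths from theta to beta:
  P1: theta <- mu -> gamma -> beta
  P2: theta <- mu -> beta
The empty set is not sufficient: P1 (theta <- mu -> gamma -> beta) has no collider blocking it and no conditioned non-collider, so it is open.
Try {mu}:
  P1: blocked at fork node mu ∈ conditioning set.
  P2: blocked at fork node mu ∈ conditioning set.
{mu} contains no descendant of theta and blocks every backdoor path.
{mu} is the unique smallest valid adjustment set.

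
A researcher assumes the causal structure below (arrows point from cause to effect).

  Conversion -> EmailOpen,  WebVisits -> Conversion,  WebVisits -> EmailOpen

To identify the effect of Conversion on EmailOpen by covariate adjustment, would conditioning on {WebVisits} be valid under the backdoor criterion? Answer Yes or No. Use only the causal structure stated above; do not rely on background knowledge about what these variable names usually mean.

Yes

Backdoor paths from Conversion to EmailOpen (paths whose first edge points into Conversion):
  P1: Conversion <- WebVisits -> EmailOpen
Condition 1 (no descendant of Conversion in the set): holds — descendants of Conversion are {EmailOpen}; none are in {WebVisits}.
Condition 2 (every backdoor path blocked by {WebVisits}):
  P1: blocked at fork node WebVisits ∈ conditioning set.
{WebVisits} satisfies the backdoor criterion.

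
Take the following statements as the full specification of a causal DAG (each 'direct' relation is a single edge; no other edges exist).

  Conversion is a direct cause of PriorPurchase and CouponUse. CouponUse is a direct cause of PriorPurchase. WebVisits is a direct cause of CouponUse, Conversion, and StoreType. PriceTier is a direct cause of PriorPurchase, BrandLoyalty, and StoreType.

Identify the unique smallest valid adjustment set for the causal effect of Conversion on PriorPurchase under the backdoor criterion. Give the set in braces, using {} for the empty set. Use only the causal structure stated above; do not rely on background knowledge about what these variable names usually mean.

{WebVisits}

Variables eligible for adjustment (non-descendants of Conversion, excluding Conversion and PriorPurchase): {BrandLoyalty, PriceTier, StoreType, WebVisits}.
Backdoor paths from Conversion to PriorPurchase:
  P1: Conversion <- WebVisits -> CouponUse -> PriorPurchase
  P2: Conversion <- WebVisits -> StoreType <- PriceTier -> PriorPurchase
The empty set is not sufficient: P1 (Conversion <- WebVisits -> CouponUse -> PriorPurchase) has no collider blocking it and no conditioned non-collider, so it is open.
Try {WebVisits}:
  P1: blocked at fork node WebVisits ∈ conditioning set.
  P2: blocked at fork node WebVisits ∈ conditioning set.
{WebVisits} contains no descendant of Conversion and blocks every backdoor path.
No other singleton works — e.g. {PriceTier} leaves P1 open — so {WebVisits} is the unique smallest valid adjustment set.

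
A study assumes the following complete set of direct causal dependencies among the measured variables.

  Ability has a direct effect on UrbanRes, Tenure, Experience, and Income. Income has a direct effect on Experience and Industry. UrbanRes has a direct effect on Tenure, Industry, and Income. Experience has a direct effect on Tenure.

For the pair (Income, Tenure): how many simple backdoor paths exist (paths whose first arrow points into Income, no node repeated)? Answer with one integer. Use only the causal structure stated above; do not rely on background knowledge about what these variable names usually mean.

A backdoor path from Income to Tenure is any simple undirected path whose first edge points into Income (i.e. leaves Income via a parent).
Parents of Income: {Ability, UrbanRes}.
Enumerating:
  P1: Income <- Ability -> UrbanRes -> Tenure
  P2: Income <- Ability -> Experience -> Tenure
  P3: Income <- Ability -> Tenure
  P4: Income <- UrbanRes <- Ability -> Experience -> Tenure
  P5: Income <- UrbanRes <- Ability -> Tenure
  P6: Income <- UrbanRes -> Tenure
That exhausts the simple backdoor paths. Count: 6.

6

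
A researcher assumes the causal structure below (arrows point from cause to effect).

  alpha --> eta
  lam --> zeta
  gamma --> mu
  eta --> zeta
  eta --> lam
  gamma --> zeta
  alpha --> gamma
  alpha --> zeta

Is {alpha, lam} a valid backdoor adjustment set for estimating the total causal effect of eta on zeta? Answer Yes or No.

Backdoor paths from eta to zeta (paths whose first edge points into eta):
  P1: eta <- alpha -> gamma -> zeta
  P2: eta <- alpha -> zeta
Condition 1 (no descendant of eta in the set): FAILS — lam is a descendant of eta.
Condition 2 (every backdoor path blocked by {alpha, lam}):
  P1: blocked at fork node alpha ∈ conditioning set.
  P2: blocked at fork node alpha ∈ conditioning set.
{alpha, lam} does not satisfy the backdoor criterion.

No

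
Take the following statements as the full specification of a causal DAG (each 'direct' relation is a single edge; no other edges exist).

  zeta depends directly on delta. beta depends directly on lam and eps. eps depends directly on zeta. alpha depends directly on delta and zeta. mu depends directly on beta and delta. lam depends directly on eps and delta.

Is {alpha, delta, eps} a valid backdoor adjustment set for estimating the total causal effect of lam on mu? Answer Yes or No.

Yes

Backdoor paths from lam to mu (paths whose first edge points into lam):
  P1: lam <- delta -> zeta -> eps -> beta -> mu
  P2: lam <- delta -> alpha <- zeta -> eps -> beta -> mu
  P3: lam <- delta -> mu
  P4: lam <- eps <- zeta <- delta -> mu
  P5: lam <- eps <- zeta -> alpha <- delta -> mu
  P6: lam <- eps -> beta -> mu
Condition 1 (no descendant of lam in the set): holds — descendants of lam are {beta, mu}; none are in {alpha, delta, eps}.
Condition 2 (every backdoor path blocked by {alpha, delta, eps}):
  P1: blocked at fork node delta ∈ conditioning set.
  P2: blocked at fork node delta ∈ conditioning set.
  P3: blocked at fork node delta ∈ conditioning set.
  P4: blocked at chain node eps ∈ conditioning set.
  P5: blocked at chain node eps ∈ conditioning set.
  P6: blocked at fork node eps ∈ conditioning set.
{alpha, delta, eps} satisfies the backdoor criterion.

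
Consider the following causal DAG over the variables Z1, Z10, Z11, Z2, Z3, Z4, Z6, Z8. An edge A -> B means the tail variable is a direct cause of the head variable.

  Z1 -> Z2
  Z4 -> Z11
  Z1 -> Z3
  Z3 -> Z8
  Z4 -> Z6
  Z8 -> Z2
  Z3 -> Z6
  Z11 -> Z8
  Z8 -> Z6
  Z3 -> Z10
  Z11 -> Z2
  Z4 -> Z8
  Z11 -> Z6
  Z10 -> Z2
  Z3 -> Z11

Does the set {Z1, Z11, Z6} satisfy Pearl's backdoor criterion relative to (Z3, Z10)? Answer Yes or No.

No

Backdoor paths from Z3 to Z10 (paths whose first edge points into Z3):
  P1: Z3 <- Z1 -> Z2 <- Z10
Condition 1 (no descendant of Z3 in the set): FAILS — Z11 and Z6 are descendants of Z3.
Condition 2 (every backdoor path blocked by {Z1, Z11, Z6}):
  P1: blocked at fork node Z1 ∈ conditioning set.
{Z1, Z11, Z6} does not satisfy the backdoor criterion.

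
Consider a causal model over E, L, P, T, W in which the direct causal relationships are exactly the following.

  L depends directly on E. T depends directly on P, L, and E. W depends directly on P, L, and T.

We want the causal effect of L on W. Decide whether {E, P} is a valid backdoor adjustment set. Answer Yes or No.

Yes

Backdoor paths from L to W (paths whose first edge points into L):
  P1: L <- E -> T <- P -> W
  P2: L <- E -> T -> W
Condition 1 (no descendant of L in the set): holds — descendants of L are {T, W}; none are in {E, P}.
Condition 2 (every backdoor path blocked by {E, P}):
  P1: blocked at fork node E ∈ conditioning set.
  P2: blocked at fork node E ∈ conditioning set.
{E, P} satisfies the backdoor criterion.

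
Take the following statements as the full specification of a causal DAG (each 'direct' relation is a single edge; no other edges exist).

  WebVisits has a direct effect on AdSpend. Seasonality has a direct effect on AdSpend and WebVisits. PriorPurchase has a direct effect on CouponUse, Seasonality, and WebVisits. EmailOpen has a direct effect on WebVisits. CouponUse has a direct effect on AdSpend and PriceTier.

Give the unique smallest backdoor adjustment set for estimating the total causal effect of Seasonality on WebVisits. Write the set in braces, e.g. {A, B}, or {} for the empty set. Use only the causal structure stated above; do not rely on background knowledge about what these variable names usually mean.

{PriorPurchase}

Variables eligible for adjustment (non-descendants of Seasonality, excluding Seasonality and WebVisits): {CouponUse, EmailOpen, PriceTier, PriorPurchase}.
Backdoor paths from Seasonality to WebVisits:
  P1: Seasonality <- PriorPurchase -> CouponUse -> AdSpend <- WebVisits
  P2: Seasonality <- PriorPurchase -> WebVisits
The empty set is not sufficient: P2 (Seasonality <- PriorPurchase -> WebVisits) has no collider blocking it and no conditioned non-collider, so it is open.
Try {PriorPurchase}:
  P1: blocked at fork node PriorPurchase ∈ conditioning set.
  P2: blocked at fork node PriorPurchase ∈ conditioning set.
{PriorPurchase} contains no descendant of Seasonality and blocks every backdoor path.
No other singleton works — e.g. {CouponUse} leaves P2 open — so {PriorPurchase} is the unique smallest valid adjustment set.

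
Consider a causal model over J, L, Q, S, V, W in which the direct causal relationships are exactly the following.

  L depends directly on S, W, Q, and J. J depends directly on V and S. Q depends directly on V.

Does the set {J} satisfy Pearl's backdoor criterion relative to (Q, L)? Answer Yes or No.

No

Backdoor paths from Q to L (paths whose first edge points into Q):
  P1: Q <- V -> J <- S -> L
  P2: Q <- V -> J -> L
Condition 1 (no descendant of Q in the set): holds — descendants of Q are {L}; none are in {J}.
Condition 2 (every backdoor path blocked by {J}):
  P1: open — collider(s) J are conditioned on (or have a conditioned descendant) and no non-collider on the path is in the set.
  P2: blocked at chain node J ∈ conditioning set.
{J} does not satisfy the backdoor criterion.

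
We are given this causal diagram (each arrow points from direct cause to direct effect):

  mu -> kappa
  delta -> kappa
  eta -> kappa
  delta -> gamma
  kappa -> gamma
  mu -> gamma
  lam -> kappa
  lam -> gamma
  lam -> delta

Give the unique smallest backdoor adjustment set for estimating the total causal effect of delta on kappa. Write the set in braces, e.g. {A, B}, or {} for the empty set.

{lam}

Variables eligible for adjustment (non-descendants of delta, excluding delta and kappa): {eta, lam, mu}.
Backdoor paths from delta to kappa:
  P1: delta <- lam -> kappa
  P2: delta <- lam -> gamma <- mu -> kappa
  P3: delta <- lam -> gamma <- kappa
The empty set is not sufficient: P1 (delta <- lam -> kappa) has no collider blocking it and no conditioned non-collider, so it is open.
Try {lam}:
  P1: blocked at fork node lam ∈ conditioning set.
  P2: blocked at fork node lam ∈ conditioning set.
  P3: blocked at fork node lam ∈ conditioning set.
{lam} contains no descendant of delta and blocks every backdoor path.
No other singleton works — e.g. {mu} leaves P1 open — so {lam} is the unique smallest valid adjustment set.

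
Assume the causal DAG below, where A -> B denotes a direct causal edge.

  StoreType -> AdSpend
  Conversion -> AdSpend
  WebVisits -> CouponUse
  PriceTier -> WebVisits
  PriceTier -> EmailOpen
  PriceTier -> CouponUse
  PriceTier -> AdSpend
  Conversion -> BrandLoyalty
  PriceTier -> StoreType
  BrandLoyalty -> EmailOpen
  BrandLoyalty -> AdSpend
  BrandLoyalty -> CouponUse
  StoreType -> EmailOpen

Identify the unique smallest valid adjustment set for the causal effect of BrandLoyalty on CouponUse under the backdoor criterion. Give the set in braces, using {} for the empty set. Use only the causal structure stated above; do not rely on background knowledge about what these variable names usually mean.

{}

Variables eligible for adjustment (non-descendants of BrandLoyalty, excluding BrandLoyalty and CouponUse): {Conversion, PriceTier, StoreType, WebVisits}.
Backdoor paths from BrandLoyalty to CouponUse:
  P1: BrandLoyalty <- Conversion -> AdSpend <- PriceTier -> WebVisits -> CouponUse
  P2: BrandLoyalty <- Conversion -> AdSpend <- PriceTier -> CouponUse
  P3: BrandLoyalty <- Conversion -> AdSpend <- StoreType <- PriceTier -> WebVisits -> CouponUse
  P4: BrandLoyalty <- Conversion -> AdSpend <- StoreType <- PriceTier -> CouponUse
  P5: BrandLoyalty <- Conversion -> AdSpend <- StoreType -> EmailOpen <- PriceTier -> WebVisits -> CouponUse
  P6: BrandLoyalty <- Conversion -> AdSpend <- StoreType -> EmailOpen <- PriceTier -> CouponUse
Each backdoor path contains an unconditioned collider, so every path is already blocked with the empty conditioning set:
  P1: blocked at collider AdSpend (neither it nor any descendant is in the conditioning set).
  P2: blocked at collider AdSpend (neither it nor any descendant is in the conditioning set).
  P3: blocked at collider AdSpend (neither it nor any descendant is in the conditioning set).
  P4: blocked at collider AdSpend (neither it nor any descendant is in the conditioning set).
  P5: blocked at collider AdSpend (neither it nor any descendant is in the conditioning set).
  P6: blocked at collider AdSpend (neither it nor any descendant is in the conditioning set).
The empty set is therefore the unique smallest valid set.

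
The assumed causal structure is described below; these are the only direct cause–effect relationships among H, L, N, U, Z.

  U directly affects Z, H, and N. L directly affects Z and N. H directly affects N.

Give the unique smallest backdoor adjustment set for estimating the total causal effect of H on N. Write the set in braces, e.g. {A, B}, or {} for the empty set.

Variables eligible for adjustment (non-descendants of H, excluding H and N): {L, U, Z}.
Backdoor paths from H to N:
  P1: H <- U -> Z <- L -> N
  P2: H <- U -> N
The empty set is not sufficient: P2 (H <- U -> N) has no collider blocking it and no conditioned non-collider, so it is open.
Try {U}:
  P1: blocked at fork node U ∈ conditioning set.
  P2: blocked at fork node U ∈ conditioning set.
{U} contains no descendant of H and blocks every backdoor path.
No other singleton works — e.g. {L} leaves P2 open — so {U} is the unique smallest valid adjustment set.

{U}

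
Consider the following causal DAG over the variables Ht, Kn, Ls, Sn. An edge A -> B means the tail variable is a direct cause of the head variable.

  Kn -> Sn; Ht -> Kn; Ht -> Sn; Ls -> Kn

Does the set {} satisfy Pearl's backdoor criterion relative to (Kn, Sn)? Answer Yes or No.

Backdoor paths from Kn to Sn (paths whose first edge points into Kn):
  P1: Kn <- Ht -> Sn
Condition 1 (no descendant of Kn in the set): holds — descendants of Kn are {Sn}; none are in {}.
Condition 2 (every backdoor path blocked by {}):
  P1: open — no interior node is in the conditioning set.
{} does not satisfy the backdoor criterion.

No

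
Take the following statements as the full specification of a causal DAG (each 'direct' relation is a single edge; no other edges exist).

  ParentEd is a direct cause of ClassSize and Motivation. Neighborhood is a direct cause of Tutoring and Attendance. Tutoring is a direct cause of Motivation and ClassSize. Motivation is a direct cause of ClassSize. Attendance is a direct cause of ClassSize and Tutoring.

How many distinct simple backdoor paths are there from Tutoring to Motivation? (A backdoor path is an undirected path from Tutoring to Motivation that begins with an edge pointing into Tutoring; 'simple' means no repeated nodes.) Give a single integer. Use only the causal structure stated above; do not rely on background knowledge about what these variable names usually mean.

4

A backdoor path from Tutoring to Motivation is any simple undirected path whose first edge points into Tutoring (i.e. leaves Tutoring via a parent).
Parents of Tutoring: {Attendance, Neighborhood}.
Enumerating:
  P1: Tutoring <- Neighborhood -> Attendance -> ClassSize <- ParentEd -> Motivation
  P2: Tutoring <- Neighborhood -> Attendance -> ClassSize <- Motivation
  P3: Tutoring <- Attendance -> ClassSize <- ParentEd -> Motivation
  P4: Tutoring <- Attendance -> ClassSize <- Motivation
That exhausts the simple backdoor paths. Count: 4.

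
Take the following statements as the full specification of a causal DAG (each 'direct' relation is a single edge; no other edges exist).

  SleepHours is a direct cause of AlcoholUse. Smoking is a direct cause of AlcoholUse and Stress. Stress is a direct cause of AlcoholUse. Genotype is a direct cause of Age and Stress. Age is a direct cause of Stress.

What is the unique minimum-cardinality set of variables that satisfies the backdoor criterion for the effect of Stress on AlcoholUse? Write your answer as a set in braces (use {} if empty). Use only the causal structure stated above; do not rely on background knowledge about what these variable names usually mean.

Variables eligible for adjustment (non-descendants of Stress, excluding Stress and AlcoholUse): {Age, Genotype, SleepHours, Smoking}.
Backdoor paths from Stress to AlcoholUse:
  P1: Stress <- Smoking -> AlcoholUse
The empty set is not sufficient: P1 (Stress <- Smoking -> AlcoholUse) has no collider blocking it and no conditioned non-collider, so it is open.
Try {Smoking}:
  P1: blocked at fork node Smoking ∈ conditioning set.
{Smoking} contains no descendant of Stress and blocks every backdoor path.
No other singleton works — e.g. {Genotype} leaves P1 open — so {Smoking} is the unique smallest valid adjustment set.

{Smoking}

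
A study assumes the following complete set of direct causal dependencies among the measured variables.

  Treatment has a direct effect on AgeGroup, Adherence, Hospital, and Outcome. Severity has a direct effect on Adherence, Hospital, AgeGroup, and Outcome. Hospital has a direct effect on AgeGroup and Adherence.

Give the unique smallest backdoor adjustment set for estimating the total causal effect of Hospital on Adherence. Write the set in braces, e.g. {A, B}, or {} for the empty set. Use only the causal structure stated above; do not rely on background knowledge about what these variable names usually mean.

Variables eligible for adjustment (non-descendants of Hospital, excluding Hospital and Adherence): {Outcome, Severity, Treatment}.
Backdoor paths from Hospital to Adherence:
  P1: Hospital <- Treatment -> AgeGroup <- Severity -> Adherence
  P2: Hospital <- Treatment -> Adherence
  P3: Hospital <- Treatment -> Outcome <- Severity -> Adherence
  P4: Hospital <- Severity -> AgeGroup <- Treatment -> Adherence
  P5: Hospital <- Severity -> Adherence
  P6: Hospital <- Severity -> Outcome <- Treatment -> Adherence
The empty set is not sufficient: P2 (Hospital <- Treatment -> Adherence) has no collider blocking it and no conditioned non-collider, so it is open.
Try {Severity, Treatment}:
  P1: blocked at fork node Treatment ∈ conditioning set.
  P2: blocked at fork node Treatment ∈ conditioning set.
  P3: blocked at fork node Treatment ∈ conditioning set.
  P4: blocked at fork node Severity ∈ conditioning set.
  P5: blocked at fork node Severity ∈ conditioning set.
  P6: blocked at fork node Severity ∈ conditioning set.
{Severity, Treatment} contains no descendant of Hospital and blocks every backdoor path.
Every element of {Severity, Treatment} is needed (dropping Severity leaves P5 open; dropping Treatment leaves P2 open), so no proper subset is valid.
Among all size-2 subsets of the eligible variables, only {Severity, Treatment} blocks every backdoor path, so it is the unique smallest valid adjustment set.

{Severity, Treatment}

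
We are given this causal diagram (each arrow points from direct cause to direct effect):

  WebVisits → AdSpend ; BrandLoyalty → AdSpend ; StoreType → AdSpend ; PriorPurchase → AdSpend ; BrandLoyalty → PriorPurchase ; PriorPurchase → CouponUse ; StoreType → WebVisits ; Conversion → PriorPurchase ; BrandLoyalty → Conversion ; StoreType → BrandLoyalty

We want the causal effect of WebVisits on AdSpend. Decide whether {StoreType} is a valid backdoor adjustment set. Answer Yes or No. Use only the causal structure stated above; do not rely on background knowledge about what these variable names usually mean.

Yes

Backdoor paths from WebVisits to AdSpend (paths whose first edge points into WebVisits):
  P1: WebVisits <- StoreType -> BrandLoyalty -> Conversion -> PriorPurchase -> AdSpend
  P2: WebVisits <- StoreType -> BrandLoyalty -> PriorPurchase -> AdSpend
  P3: WebVisits <- StoreType -> BrandLoyalty -> AdSpend
  P4: WebVisits <- StoreType -> AdSpend
Condition 1 (no descendant of WebVisits in the set): holds — descendants of WebVisits are {AdSpend}; none are in {StoreType}.
Condition 2 (every backdoor path blocked by {StoreType}):
  P1: blocked at fork node StoreType ∈ conditioning set.
  P2: blocked at fork node StoreType ∈ conditioning set.
  P3: blocked at fork node StoreType ∈ conditioning set.
  P4: blocked at fork node StoreType ∈ conditioning set.
{StoreType} satisfies the backdoor criterion.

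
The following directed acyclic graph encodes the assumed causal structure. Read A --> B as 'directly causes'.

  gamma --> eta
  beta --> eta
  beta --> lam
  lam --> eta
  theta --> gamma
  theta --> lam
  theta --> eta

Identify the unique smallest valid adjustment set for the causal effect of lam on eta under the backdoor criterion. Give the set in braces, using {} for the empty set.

{beta, theta}

Variables eligible for adjustment (non-descendants of lam, excluding lam and eta): {beta, gamma, theta}.
Backdoor paths from lam to eta:
  P1: lam <- beta -> eta
  P2: lam <- theta -> gamma -> eta
  P3: lam <- theta -> eta
The empty set is not sufficient: P1 (lam <- beta -> eta) has no collider blocking it and no conditioned non-collider, so it is open.
Try {beta, theta}:
  P1: blocked at fork node beta ∈ conditioning set.
  P2: blocked at fork node theta ∈ conditioning set.
  P3: blocked at fork node theta ∈ conditioning set.
{beta, theta} contains no descendant of lam and blocks every backdoor path.
Every element of {beta, theta} is needed (dropping beta leaves P1 open; dropping theta leaves P2 open), so no proper subset is valid.
Among all size-2 subsets of the eligible variables, only {beta, theta} blocks every backdoor path, so it is the unique smallest valid adjustment set.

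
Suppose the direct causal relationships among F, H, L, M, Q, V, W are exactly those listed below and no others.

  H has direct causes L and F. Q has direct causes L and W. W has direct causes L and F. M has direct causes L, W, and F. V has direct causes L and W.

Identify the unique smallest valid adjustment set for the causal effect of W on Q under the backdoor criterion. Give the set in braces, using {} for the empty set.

{L}

Variables eligible for adjustment (non-descendants of W, excluding W and Q): {F, H, L}.
Backdoor paths from W to Q:
  P1: W <- F -> H <- L -> Q
  P2: W <- F -> M <- L -> Q
  P3: W <- L -> Q
The empty set is not sufficient: P3 (W <- L -> Q) has no collider blocking it and no conditioned non-collider, so it is open.
Try {L}:
  P1: blocked at collider H (neither it nor any descendant is in the conditioning set).
  P2: blocked at collider M (neither it nor any descendant is in the conditioning set).
  P3: blocked at fork node L ∈ conditioning set.
{L} contains no descendant of W and blocks every backdoor path.
No other singleton works — e.g. {F} leaves P3 open — so {L} is the unique smallest valid adjustment set.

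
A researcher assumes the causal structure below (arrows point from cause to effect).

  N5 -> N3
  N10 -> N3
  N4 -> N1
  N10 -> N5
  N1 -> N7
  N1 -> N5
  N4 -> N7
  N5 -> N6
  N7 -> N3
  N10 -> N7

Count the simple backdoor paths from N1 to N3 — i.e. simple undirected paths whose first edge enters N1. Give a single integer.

3

A backdoor path from N1 to N3 is any simple undirected path whose first edge points into N1 (i.e. leaves N1 via a parent).
Parents of N1: {N4}.
Enumerating:
  P1: N1 <- N4 -> N7 <- N10 -> N5 -> N3
  P2: N1 <- N4 -> N7 <- N10 -> N3
  P3: N1 <- N4 -> N7 -> N3
That exhausts the simple backdoor paths. Count: 3.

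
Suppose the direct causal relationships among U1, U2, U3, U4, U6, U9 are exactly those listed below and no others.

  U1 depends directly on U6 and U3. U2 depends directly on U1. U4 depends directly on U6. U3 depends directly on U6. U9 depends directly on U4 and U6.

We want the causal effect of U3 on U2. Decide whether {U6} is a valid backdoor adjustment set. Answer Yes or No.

Yes

Backdoor paths from U3 to U2 (paths whose first edge points into U3):
  P1: U3 <- U6 -> U1 -> U2
Condition 1 (no descendant of U3 in the set): holds — descendants of U3 are {U1, U2}; none are in {U6}.
Condition 2 (every backdoor path blocked by {U6}):
  P1: blocked at fork node U6 ∈ conditioning set.
{U6} satisfies the backdoor criterion.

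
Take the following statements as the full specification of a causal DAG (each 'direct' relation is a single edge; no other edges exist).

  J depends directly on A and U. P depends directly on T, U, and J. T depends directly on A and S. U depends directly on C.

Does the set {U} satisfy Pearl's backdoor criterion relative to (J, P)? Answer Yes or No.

Backdoor paths from J to P (paths whose first edge points into J):
  P1: J <- A -> T -> P
  P2: J <- U -> P
Condition 1 (no descendant of J in the set): holds — descendants of J are {P}; none are in {U}.
Condition 2 (every backdoor path blocked by {U}):
  P1: open — no interior node is in the conditioning set.
  P2: blocked at fork node U ∈ conditioning set.
{U} does not satisfy the backdoor criterion.

No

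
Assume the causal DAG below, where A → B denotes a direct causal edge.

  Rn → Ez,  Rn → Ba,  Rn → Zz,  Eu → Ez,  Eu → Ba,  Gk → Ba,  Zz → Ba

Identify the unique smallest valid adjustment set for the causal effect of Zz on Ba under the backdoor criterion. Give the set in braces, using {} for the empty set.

{Rn}

Variables eligible for adjustment (non-descendants of Zz, excluding Zz and Ba): {Eu, Ez, Gk, Rn}.
Backdoor paths from Zz to Ba:
  P1: Zz <- Rn -> Ba
  P2: Zz <- Rn -> Ez <- Eu -> Ba
The empty set is not sufficient: P1 (Zz <- Rn -> Ba) has no collider blocking it and no conditioned non-collider, so it is open.
Try {Rn}:
  P1: blocked at fork node Rn ∈ conditioning set.
  P2: blocked at fork node Rn ∈ conditioning set.
{Rn} contains no descendant of Zz and blocks every backdoor path.
No other singleton works — e.g. {Eu} leaves P1 open — so {Rn} is the unique smallest valid adjustment set.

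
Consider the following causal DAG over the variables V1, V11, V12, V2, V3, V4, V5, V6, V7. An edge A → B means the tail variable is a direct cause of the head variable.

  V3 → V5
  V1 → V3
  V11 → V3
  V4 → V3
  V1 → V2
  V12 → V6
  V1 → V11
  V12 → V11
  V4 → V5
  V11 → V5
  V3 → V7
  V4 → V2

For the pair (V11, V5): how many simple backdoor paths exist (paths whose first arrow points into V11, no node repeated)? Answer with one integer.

A backdoor path from V11 to V5 is any simple undirected path whose first edge points into V11 (i.e. leaves V11 via a parent).
Parents of V11: {V1, V12}.
Enumerating:
  P1: V11 <- V1 -> V2 <- V4 -> V3 -> V5
  P2: V11 <- V1 -> V2 <- V4 -> V5
  P3: V11 <- V1 -> V3 <- V4 -> V5
  P4: V11 <- V1 -> V3 -> V5
That exhausts the simple backdoor paths. Count: 4.

4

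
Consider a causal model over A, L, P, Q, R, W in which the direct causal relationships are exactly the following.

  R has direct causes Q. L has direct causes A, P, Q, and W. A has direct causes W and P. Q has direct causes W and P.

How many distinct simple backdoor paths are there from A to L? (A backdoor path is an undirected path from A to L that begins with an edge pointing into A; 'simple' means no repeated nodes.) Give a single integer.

6

A backdoor path from A to L is any simple undirected path whose first edge points into A (i.e. leaves A via a parent).
Parents of A: {P, W}.
Enumerating:
  P1: A <- W -> Q <- P -> L
  P2: A <- W -> Q -> L
  P3: A <- W -> L
  P4: A <- P -> Q <- W -> L
  P5: A <- P -> Q -> L
  P6: A <- P -> L
That exhausts the simple backdoor paths. Count: 6.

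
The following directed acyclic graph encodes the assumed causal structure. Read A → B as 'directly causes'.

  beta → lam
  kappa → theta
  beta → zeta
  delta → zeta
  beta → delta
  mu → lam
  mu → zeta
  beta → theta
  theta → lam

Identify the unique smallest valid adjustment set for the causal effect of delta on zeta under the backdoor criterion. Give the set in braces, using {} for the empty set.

Variables eligible for adjustment (non-descendants of delta, excluding delta and zeta): {beta, kappa, lam, mu, theta}.
Backdoor paths from delta to zeta:
  P1: delta <- beta -> theta -> lam <- mu -> zeta
  P2: delta <- beta -> lam <- mu -> zeta
  P3: delta <- beta -> zeta
The empty set is not sufficient: P3 (delta <- beta -> zeta) has no collider blocking it and no conditioned non-collider, so it is open.
Try {beta}:
  P1: blocked at fork node beta ∈ conditioning set.
  P2: blocked at fork node beta ∈ conditioning set.
  P3: blocked at fork node beta ∈ conditioning set.
{beta} contains no descendant of delta and blocks every backdoor path.
No other singleton works — e.g. {kappa} leaves P3 open — so {beta} is the unique smallest valid adjustment set.

{beta}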